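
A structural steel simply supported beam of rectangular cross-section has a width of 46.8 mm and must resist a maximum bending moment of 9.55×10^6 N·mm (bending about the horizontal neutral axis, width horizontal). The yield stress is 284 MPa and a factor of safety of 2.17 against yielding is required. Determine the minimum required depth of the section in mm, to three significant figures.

σ_allow = 284/2.17 = 130.9 MPa.
For a rectangular section σ = 6M/(bh²), so h² = 6M/(b σ_allow) = 6×9550000/(46.8×130.9) = 9355 mm².
h = 96.72 mm.

h = 96.7 mm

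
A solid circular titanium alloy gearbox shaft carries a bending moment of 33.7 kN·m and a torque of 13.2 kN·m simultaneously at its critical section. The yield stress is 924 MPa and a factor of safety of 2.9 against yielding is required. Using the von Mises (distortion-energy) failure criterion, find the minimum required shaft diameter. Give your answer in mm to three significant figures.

d = 104 mm

σ_allow = σ_y/n = 924/2.9 = 318.6 MPa.
For a solid shaft σ_b = 32M/(πd³) and τ = 16T/(πd³), so the von Mises stress is σ' = (16/πd³)·√(4M²+3T²).
√(4M²+3T²) = √(4×(3.370×10^7)² + 3×(1.320×10^7)²) = 7.117×10^7 N·mm.
d³ = 16×7.117×10^7/(π×318.6) = 1.138×10^6 mm³.
d = 104.4 mm.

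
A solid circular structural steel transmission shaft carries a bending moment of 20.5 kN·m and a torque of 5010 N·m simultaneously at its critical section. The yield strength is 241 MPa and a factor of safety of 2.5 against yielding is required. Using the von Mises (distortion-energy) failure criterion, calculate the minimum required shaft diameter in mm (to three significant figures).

d = 130 mm

σ_allow = σ_y/n = 241/2.5 = 96.40 MPa.
For a solid shaft σ_b = 32M/(πd³) and τ = 16T/(πd³), so the von Mises stress is σ' = (16/πd³)·√(4M²+3T²).
√(4M²+3T²) = √(4×(2.050×10^7)² + 3×(5.010×10^6)²) = 4.191×10^7 N·mm.
d³ = 16×4.191×10^7/(π×96.40) = 2.214×10^6 mm³.
d = 130.3 mm.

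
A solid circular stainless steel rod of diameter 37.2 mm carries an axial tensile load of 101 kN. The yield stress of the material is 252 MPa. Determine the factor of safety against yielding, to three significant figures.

n = 2.71

A = πd²/4 = 1087 mm².
σ = F/A = 101000/1087 = 92.93 MPa.
n = 252/92.93 = 2.712.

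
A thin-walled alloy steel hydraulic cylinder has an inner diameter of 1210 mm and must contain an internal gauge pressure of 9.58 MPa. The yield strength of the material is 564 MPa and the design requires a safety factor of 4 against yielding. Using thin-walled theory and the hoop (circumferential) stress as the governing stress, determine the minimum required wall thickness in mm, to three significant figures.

σ_allow = 564/4 = 141.0 MPa.
Hoop stress σ_h = pD/(2t), so t = pD/(2σ_allow) = 9.58×1210/(2×141.0) = 41.11 mm.

t = 41.1 mm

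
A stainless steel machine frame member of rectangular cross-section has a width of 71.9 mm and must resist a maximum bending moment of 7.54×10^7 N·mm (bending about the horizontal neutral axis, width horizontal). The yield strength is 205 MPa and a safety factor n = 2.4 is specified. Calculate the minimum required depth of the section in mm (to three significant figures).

h = 271 mm

σ_allow = 205/2.4 = 85.42 MPa.
For a rectangular section σ = 6M/(bh²), so h² = 6M/(b σ_allow) = 6×7.5400×10^7/(71.9×85.42) = 73660 mm².
h = 271.4 mm.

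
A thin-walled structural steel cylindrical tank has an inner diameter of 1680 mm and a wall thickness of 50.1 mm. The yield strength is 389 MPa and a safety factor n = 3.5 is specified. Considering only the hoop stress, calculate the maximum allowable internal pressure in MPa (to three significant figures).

σ_allow = 389/3.5 = 111.1 MPa.
σ_h = pD/(2t) → p_allow = 2σ_allow t/D = 2×111.1×50.1/1680 = 6.629 MPa.

p_allow = 6.63 MPa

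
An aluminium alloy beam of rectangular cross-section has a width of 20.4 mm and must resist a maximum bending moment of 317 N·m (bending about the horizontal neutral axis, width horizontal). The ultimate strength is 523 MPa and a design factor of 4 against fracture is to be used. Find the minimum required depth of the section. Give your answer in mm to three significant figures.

h = 26.7 mm

σ_allow = 523/4 = 130.8 MPa.
For a rectangular section σ = 6M/(bh²), so h² = 6M/(b σ_allow) = 6×317000/(20.4×130.8) = 713.1 mm².
h = 26.70 mm.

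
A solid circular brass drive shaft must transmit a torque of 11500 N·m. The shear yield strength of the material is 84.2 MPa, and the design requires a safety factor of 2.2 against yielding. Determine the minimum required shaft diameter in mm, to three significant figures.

d = 115 mm

Allowable shear stress τ_allow = 84.2/2.2 = 38.27 MPa.
For a solid shaft τ = 16T/(πd³), so d³ = 16T/(π τ_allow) = 16×1.1500×10^7/(π×38.27) = 1.530×10^6 mm³.
d = (1.530×10^6)^(1/3) = 115.2 mm.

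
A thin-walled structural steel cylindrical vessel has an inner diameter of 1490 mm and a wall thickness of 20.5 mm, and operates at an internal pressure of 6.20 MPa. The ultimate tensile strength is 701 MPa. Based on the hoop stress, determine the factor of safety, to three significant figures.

n = 3.11

σ_h = pD/(2t) = 6.20×1490/(2×20.5) = 225.3 MPa.
n = 701/225.3 = 3.111.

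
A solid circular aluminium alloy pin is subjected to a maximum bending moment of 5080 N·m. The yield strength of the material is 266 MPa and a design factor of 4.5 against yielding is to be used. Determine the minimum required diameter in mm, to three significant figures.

d = 95.7 mm

σ_allow = 266/4.5 = 59.11 MPa.
For a solid circular section σ = 32M/(πd³), so d³ = 32M/(π σ_allow) = 32×5080000/(π×59.11) = 875400 mm³.
d = 95.66 mm.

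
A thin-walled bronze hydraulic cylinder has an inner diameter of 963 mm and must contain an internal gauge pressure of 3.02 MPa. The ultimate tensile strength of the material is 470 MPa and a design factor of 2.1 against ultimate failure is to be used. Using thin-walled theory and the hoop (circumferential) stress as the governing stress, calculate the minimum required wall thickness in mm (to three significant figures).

t = 6.50 mm

σ_allow = 470/2.1 = 223.8 MPa.
Hoop stress σ_h = pD/(2t), so t = pD/(2σ_allow) = 3.02×963/(2×223.8) = 6.497 mm.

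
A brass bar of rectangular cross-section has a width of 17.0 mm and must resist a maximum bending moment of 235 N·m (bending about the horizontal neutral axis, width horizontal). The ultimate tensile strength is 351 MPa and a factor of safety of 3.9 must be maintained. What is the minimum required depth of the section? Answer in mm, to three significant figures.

h = 30.4 mm

σ_allow = 351/3.9 = 90.00 MPa.
For a rectangular section σ = 6M/(bh²), so h² = 6M/(b σ_allow) = 6×235000/(17.0×90.00) = 921.6 mm².
h = 30.36 mm.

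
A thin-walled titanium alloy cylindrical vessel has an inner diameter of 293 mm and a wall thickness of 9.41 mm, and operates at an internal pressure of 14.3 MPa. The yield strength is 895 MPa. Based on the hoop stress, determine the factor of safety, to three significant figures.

σ_h = pD/(2t) = 14.3×293/(2×9.41) = 222.6 MPa.
n = 895/222.6 = 4.020.

n = 4.02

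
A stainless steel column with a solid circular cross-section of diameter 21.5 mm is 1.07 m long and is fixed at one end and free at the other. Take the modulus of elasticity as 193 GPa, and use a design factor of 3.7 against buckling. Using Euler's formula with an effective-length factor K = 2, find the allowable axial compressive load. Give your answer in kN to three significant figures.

I = πd⁴/64 = π×21.5⁴/64 = 10490 mm⁴.
Effective length L_e = KL = 2×1.07 m = 2140 mm.
Euler critical load P_cr = π²EI/L_e² = π²×193000×10490/2140² = 4363 N.
P_allow = P_cr/n = 4363/3.7 = 1179 N.

P_allow = 1.18 kN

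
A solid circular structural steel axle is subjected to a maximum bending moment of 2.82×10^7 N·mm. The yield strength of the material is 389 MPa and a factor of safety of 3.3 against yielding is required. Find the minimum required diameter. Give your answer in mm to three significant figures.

σ_allow = 389/3.3 = 117.9 MPa.
For a solid circular section σ = 32M/(πd³), so d³ = 32M/(π σ_allow) = 32×2.8200×10^7/(π×117.9) = 2.437×10^6 mm³.
d = 134.6 mm.

d = 135 mm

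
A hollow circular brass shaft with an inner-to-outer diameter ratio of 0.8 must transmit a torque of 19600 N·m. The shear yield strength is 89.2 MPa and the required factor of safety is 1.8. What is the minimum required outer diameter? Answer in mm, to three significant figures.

d_o = 151 mm

τ_allow = 89.2/1.8 = 49.56 MPa.
For a hollow shaft τ = 16T/[πd_o³(1−k⁴)] with k = 0.8, so 1−k⁴ = 0.5904.
d_o³ = 16T/[π τ_allow (1−k⁴)] = 16×1.9600×10^7/(π×49.56×0.5904) = 3.412×10^6 mm³.
d_o = 150.5 mm.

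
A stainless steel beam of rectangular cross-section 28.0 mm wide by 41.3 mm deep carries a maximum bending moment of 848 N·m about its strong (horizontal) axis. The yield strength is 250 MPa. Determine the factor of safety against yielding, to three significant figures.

Section modulus S = bh²/6 = 28.0×41.3²/6 = 7960 mm³.
σ = M/S = 848000/7960 = 106.5 MPa.
n = 250/106.5 = 2.347.

n = 2.35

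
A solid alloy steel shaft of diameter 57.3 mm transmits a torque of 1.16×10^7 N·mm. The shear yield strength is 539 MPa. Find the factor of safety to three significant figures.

τ = 16T/(πd³) = 16×1.1600×10^7/(π×57.3³) = 314.0 MPa.
n = τ_limit/τ = 539/314.0 = 1.716.

n = 1.72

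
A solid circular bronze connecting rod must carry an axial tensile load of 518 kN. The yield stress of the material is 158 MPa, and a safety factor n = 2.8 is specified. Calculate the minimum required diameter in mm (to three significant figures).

Allowable stress σ_allow = 158/2.8 = 56.43 MPa.
Required area A = F/σ_allow = 518000/56.43 = 9180 mm².
A = πd²/4 → d = √(4A/π) = 108.1 mm.

d = 108 mm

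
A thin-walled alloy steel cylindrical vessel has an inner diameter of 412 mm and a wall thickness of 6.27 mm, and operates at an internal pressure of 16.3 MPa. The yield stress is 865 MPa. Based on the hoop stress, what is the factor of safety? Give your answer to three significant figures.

n = 1.62

σ_h = pD/(2t) = 16.3×412/(2×6.27) = 535.5 MPa.
n = 865/535.5 = 1.615.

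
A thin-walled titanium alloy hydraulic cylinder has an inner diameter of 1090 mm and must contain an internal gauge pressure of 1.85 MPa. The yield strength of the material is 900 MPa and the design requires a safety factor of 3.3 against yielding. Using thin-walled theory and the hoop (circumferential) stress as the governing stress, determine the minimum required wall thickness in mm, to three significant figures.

t = 3.70 mm

σ_allow = 900/3.3 = 272.7 MPa.
Hoop stress σ_h = pD/(2t), so t = pD/(2σ_allow) = 1.85×1090/(2×272.7) = 3.697 mm.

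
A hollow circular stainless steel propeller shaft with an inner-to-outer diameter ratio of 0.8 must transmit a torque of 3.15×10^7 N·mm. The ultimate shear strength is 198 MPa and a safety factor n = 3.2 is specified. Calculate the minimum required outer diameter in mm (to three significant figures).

τ_allow = 198/3.2 = 61.88 MPa.
For a hollow shaft τ = 16T/[πd_o³(1−k⁴)] with k = 0.8, so 1−k⁴ = 0.5904.
d_o³ = 16T/[π τ_allow (1−k⁴)] = 16×3.1500×10^7/(π×61.88×0.5904) = 4.392×10^6 mm³.
d_o = 163.8 mm.

d_o = 164 mm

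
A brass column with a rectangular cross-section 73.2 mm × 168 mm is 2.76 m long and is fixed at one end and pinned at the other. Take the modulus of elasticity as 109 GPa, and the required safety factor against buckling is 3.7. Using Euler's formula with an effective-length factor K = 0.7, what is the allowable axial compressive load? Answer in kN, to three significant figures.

Buckling occurs about the weak axis: I_min = h·b³/12 = 168×73.2³/12 = 5.491×10^6 mm⁴ (b = 73.2 mm is the smaller dimension).
Effective length L_e = KL = 0.7×2.76 m = 1932 mm.
Euler critical load P_cr = π²EI/L_e² = π²×109000×5.491×10^6/1932² = 1.583×10^6 N.
P_allow = P_cr/n = 1.583×10^6/3.7 = 427700 N.

P_allow = 428 kN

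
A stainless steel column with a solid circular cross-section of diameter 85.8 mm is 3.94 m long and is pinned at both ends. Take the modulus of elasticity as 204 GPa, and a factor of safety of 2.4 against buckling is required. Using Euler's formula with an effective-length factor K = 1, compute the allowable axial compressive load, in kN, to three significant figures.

P_allow = 144 kN

I = πd⁴/64 = π×85.8⁴/64 = 2.660×10^6 mm⁴.
Effective length L_e = KL = 1×3.94 m = 3940 mm.
Euler critical load P_cr = π²EI/L_e² = π²×204000×2.660×10^6/3940² = 345000 N.
P_allow = P_cr/n = 345000/2.4 = 143800 N.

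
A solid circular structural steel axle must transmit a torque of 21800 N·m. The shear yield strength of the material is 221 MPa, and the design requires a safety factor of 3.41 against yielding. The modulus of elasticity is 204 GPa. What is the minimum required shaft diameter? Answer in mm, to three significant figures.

d = 120 mm

Allowable shear stress τ_allow = 221/3.41 = 64.81 MPa.
For a solid shaft τ = 16T/(πd³), so d³ = 16T/(π τ_allow) = 16×2.1800×10^7/(π×64.81) = 1.713×10^6 mm³.
d = (1.713×10^6)^(1/3) = 119.7 mm.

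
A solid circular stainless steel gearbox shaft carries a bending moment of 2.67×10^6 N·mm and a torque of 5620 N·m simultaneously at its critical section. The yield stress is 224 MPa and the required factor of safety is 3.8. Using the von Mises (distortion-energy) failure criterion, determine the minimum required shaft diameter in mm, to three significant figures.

d = 98.6 mm

σ_allow = σ_y/n = 224/3.8 = 58.95 MPa.
For a solid shaft σ_b = 32M/(πd³) and τ = 16T/(πd³), so the von Mises stress is σ' = (16/πd³)·√(4M²+3T²).
√(4M²+3T²) = √(4×(2.670×10^6)² + 3×(5.620×10^6)²) = 1.110×10^7 N·mm.
d³ = 16×1.110×10^7/(π×58.95) = 959300 mm³.
d = 98.62 mm.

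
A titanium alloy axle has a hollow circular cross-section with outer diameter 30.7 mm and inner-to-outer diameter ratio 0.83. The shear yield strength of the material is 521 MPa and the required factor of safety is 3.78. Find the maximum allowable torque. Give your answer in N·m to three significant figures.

τ_allow = 521/3.78 = 137.8 MPa.
For a hollow shaft T_allow = τ_allow·πd_o³(1−k⁴)/16 with 1−k⁴ = 0.5254, so πd_o³(1−k⁴)/16 = 2985 mm³.
T_allow = 137.8×2985 = 411400 N·mm = 411.4 N·m.

T_allow = 411 N·m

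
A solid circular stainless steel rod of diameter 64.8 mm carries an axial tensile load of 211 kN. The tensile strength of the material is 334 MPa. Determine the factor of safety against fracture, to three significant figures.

n = 5.22

A = πd²/4 = 3298 mm².
σ = F/A = 211000/3298 = 63.98 MPa.
n = 334/63.98 = 5.220.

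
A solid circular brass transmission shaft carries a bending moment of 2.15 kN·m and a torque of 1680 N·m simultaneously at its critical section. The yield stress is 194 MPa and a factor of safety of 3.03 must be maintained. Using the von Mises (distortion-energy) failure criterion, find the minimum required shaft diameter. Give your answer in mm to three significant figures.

σ_allow = σ_y/n = 194/3.03 = 64.03 MPa.
For a solid shaft σ_b = 32M/(πd³) and τ = 16T/(πd³), so the von Mises stress is σ' = (16/πd³)·√(4M²+3T²).
√(4M²+3T²) = √(4×(2.150×10^6)² + 3×(1.680×10^6)²) = 5.192×10^6 N·mm.
d³ = 16×5.192×10^6/(π×64.03) = 413000 mm³.
d = 74.47 mm.

d = 74.5 mm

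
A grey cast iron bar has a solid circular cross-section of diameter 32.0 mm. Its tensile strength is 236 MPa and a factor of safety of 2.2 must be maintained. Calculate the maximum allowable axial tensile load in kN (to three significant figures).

σ_allow = 236/2.2 = 107.3 MPa.
A = πd²/4 = π×32.0²/4 = 804.2 mm².
F_allow = σ_allow × A = 107.3×804.2 = 86270 N.

F_allow = 86.3 kN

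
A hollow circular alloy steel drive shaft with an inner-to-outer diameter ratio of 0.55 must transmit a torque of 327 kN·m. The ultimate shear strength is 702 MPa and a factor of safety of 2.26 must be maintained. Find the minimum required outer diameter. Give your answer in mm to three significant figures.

d_o = 181 mm

τ_allow = 702/2.26 = 310.6 MPa.
For a hollow shaft τ = 16T/[πd_o³(1−k⁴)] with k = 0.55, so 1−k⁴ = 0.9085.
d_o³ = 16T/[π τ_allow (1−k⁴)] = 16×3.2700×10^8/(π×310.6×0.9085) = 5.902×10^6 mm³.
d_o = 180.7 mm.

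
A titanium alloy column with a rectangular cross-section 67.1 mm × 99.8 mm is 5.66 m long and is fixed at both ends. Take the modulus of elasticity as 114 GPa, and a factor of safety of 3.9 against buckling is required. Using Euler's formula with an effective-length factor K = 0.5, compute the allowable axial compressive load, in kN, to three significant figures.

Buckling occurs about the weak axis: I_min = h·b³/12 = 99.8×67.1³/12 = 2.513×10^6 mm⁴ (b = 67.1 mm is the smaller dimension).
Effective length L_e = KL = 0.5×5.66 m = 2830 mm.
Euler critical load P_cr = π²EI/L_e² = π²×114000×2.513×10^6/2830² = 353000 N.
P_allow = P_cr/n = 353000/3.9 = 90510 N.

P_allow = 90.5 kN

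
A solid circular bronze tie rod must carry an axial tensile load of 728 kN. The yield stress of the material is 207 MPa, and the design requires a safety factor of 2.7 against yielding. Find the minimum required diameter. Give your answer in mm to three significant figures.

d = 110 mm

Allowable stress σ_allow = 207/2.7 = 76.67 MPa.
Required area A = F/σ_allow = 728000/76.67 = 9496 mm².
A = πd²/4 → d = √(4A/π) = 110.0 mm.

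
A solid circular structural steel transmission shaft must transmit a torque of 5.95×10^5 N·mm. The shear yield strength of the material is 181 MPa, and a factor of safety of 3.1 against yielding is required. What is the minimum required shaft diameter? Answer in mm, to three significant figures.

d = 37.3 mm

Allowable shear stress τ_allow = 181/3.1 = 58.39 MPa.
For a solid shaft τ = 16T/(πd³), so d³ = 16T/(π τ_allow) = 16×595000/(π×58.39) = 51900 mm³.
d = (51900)^(1/3) = 37.30 mm.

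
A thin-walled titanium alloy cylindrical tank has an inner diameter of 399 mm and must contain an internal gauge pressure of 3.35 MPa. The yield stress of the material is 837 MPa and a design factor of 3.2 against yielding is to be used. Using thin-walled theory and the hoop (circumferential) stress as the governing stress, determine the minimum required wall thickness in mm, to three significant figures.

t = 2.56 mm

σ_allow = 837/3.2 = 261.6 MPa.
Hoop stress σ_h = pD/(2t), so t = pD/(2σ_allow) = 3.35×399/(2×261.6) = 2.555 mm.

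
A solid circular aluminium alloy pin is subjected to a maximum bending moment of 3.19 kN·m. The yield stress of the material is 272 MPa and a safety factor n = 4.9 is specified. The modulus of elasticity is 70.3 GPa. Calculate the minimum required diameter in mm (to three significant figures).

σ_allow = 272/4.9 = 55.51 MPa.
For a solid circular section σ = 32M/(πd³), so d³ = 32M/(π σ_allow) = 32×3190000/(π×55.51) = 585400 mm³.
d = 83.65 mm.

d = 83.7 mm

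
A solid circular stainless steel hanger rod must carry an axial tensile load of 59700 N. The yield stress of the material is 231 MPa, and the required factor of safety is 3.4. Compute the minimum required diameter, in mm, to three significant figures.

d = 33.4 mm

Allowable stress σ_allow = 231/3.4 = 67.94 MPa.
Required area A = F/σ_allow = 59700/67.94 = 878.7 mm².
A = πd²/4 → d = √(4A/π) = 33.45 mm.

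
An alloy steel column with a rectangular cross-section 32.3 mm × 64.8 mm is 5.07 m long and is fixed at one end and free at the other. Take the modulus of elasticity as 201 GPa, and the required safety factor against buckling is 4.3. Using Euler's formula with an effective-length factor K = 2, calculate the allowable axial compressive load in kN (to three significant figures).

P_allow = 0.816 kN

Buckling occurs about the weak axis: I_min = h·b³/12 = 64.8×32.3³/12 = 182000 mm⁴ (b = 32.3 mm is the smaller dimension).
Effective length L_e = KL = 2×5.07 m = 10140 mm.
Euler critical load P_cr = π²EI/L_e² = π²×201000×182000/10140² = 3511 N.
P_allow = P_cr/n = 3511/4.3 = 816.5 N.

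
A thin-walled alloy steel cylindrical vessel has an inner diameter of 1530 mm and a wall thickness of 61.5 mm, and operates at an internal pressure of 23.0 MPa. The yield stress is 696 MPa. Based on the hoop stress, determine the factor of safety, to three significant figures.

σ_h = pD/(2t) = 23.0×1530/(2×61.5) = 286.1 MPa.
n = 696/286.1 = 2.433.

n = 2.43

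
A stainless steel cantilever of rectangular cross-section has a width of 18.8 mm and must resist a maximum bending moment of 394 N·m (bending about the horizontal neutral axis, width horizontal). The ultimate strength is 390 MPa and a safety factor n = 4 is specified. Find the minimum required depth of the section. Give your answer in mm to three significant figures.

σ_allow = 390/4 = 97.50 MPa.
For a rectangular section σ = 6M/(bh²), so h² = 6M/(b σ_allow) = 6×394000/(18.8×97.50) = 1290 mm².
h = 35.91 mm.

h = 35.9 mm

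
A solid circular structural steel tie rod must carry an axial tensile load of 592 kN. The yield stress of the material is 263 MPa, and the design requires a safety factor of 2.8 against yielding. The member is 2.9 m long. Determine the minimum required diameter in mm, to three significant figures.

d = 89.6 mm

Allowable stress σ_allow = 263/2.8 = 93.93 MPa.
Required area A = F/σ_allow = 592000/93.93 = 6303 mm².
A = πd²/4 → d = √(4A/π) = 89.58 mm.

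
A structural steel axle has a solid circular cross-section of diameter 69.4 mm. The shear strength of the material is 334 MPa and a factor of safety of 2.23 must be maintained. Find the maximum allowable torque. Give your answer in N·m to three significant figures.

T_allow = 9830 N·m

τ_allow = 334/2.23 = 149.8 MPa.
For a solid shaft T_allow = τ_allow·πd³/16; πd³/16 = π×69.4³/16 = 65630 mm³.
T_allow = 149.8×65630 = 9.830×10^6 N·mm = 9830 N·m.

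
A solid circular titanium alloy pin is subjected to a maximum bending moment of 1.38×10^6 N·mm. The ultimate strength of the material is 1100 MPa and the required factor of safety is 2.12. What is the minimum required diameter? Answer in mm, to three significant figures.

σ_allow = 1100/2.12 = 518.9 MPa.
For a solid circular section σ = 32M/(πd³), so d³ = 32M/(π σ_allow) = 32×1380000/(π×518.9) = 27090 mm³.
d = 30.03 mm.

d = 30.0 mm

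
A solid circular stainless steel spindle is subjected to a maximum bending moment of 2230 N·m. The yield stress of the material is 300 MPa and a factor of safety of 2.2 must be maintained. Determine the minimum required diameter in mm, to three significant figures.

d = 55.0 mm

σ_allow = 300/2.2 = 136.4 MPa.
For a solid circular section σ = 32M/(πd³), so d³ = 32M/(π σ_allow) = 32×2230000/(π×136.4) = 166600 mm³.
d = 55.02 mm.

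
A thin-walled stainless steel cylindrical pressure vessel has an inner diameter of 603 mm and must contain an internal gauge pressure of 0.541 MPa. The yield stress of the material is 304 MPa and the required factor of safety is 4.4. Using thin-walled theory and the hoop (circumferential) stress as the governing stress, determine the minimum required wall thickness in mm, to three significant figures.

t = 2.36 mm

σ_allow = 304/4.4 = 69.09 MPa.
Hoop stress σ_h = pD/(2t), so t = pD/(2σ_allow) = 0.541×603/(2×69.09) = 2.361 mm.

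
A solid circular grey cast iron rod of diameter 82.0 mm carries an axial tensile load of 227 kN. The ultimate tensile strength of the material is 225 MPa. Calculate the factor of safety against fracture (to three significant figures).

n = 5.23

A = πd²/4 = 5281 mm².
σ = F/A = 227000/5281 = 42.98 MPa.
n = 225/42.98 = 5.234.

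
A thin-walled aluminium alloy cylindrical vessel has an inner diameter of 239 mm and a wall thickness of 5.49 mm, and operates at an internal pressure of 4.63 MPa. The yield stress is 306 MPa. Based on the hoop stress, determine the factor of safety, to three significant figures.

n = 3.04

σ_h = pD/(2t) = 4.63×239/(2×5.49) = 100.8 MPa.
n = 306/100.8 = 3.036.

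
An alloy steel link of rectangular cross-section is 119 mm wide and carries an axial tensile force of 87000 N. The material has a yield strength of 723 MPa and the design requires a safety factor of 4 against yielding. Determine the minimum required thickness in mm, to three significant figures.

t = 4.04 mm

σ_allow = 723/4 = 180.8 MPa.
Required area A = F/σ_allow = 87000/180.8 = 481.3 mm².
t = A/w = 481.3/119 = 4.045 mm.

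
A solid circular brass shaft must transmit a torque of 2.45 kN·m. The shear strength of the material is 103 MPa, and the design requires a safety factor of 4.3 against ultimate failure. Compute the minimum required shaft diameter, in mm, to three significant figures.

d = 80.5 mm

Allowable shear stress τ_allow = 103/4.3 = 23.95 MPa.
For a solid shaft τ = 16T/(πd³), so d³ = 16T/(π τ_allow) = 16×2450000/(π×23.95) = 520900 mm³.
d = (520900)^(1/3) = 80.46 mm.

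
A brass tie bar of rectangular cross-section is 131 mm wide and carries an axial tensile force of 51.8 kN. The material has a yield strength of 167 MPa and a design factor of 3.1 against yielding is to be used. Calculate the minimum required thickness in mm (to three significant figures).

t = 7.34 mm

σ_allow = 167/3.1 = 53.87 MPa.
Required area A = F/σ_allow = 51800/53.87 = 961.6 mm².
t = A/w = 961.6/131 = 7.340 mm.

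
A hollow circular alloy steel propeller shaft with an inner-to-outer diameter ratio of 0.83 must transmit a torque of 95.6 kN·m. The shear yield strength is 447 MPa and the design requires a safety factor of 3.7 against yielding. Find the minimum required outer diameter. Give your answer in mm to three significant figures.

d_o = 197 mm

τ_allow = 447/3.7 = 120.8 MPa.
For a hollow shaft τ = 16T/[πd_o³(1−k⁴)] with k = 0.83, so 1−k⁴ = 0.5254.
d_o³ = 16T/[π τ_allow (1−k⁴)] = 16×9.5600×10^7/(π×120.8×0.5254) = 7.670×10^6 mm³.
d_o = 197.2 mm.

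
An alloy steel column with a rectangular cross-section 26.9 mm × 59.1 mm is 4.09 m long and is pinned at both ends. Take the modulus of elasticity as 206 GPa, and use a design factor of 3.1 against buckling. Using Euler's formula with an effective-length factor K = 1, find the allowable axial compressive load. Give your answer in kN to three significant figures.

P_allow = 3.76 kN

Buckling occurs about the weak axis: I_min = h·b³/12 = 59.1×26.9³/12 = 95870 mm⁴ (b = 26.9 mm is the smaller dimension).
Effective length L_e = KL = 1×4.09 m = 4090 mm.
Euler critical load P_cr = π²EI/L_e² = π²×206000×95870/4090² = 11650 N.
P_allow = P_cr/n = 11650/3.1 = 3759 N.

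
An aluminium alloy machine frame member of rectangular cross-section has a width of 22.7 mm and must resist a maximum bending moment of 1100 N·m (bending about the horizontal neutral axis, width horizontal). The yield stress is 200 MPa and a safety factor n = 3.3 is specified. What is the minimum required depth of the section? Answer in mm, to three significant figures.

h = 69.3 mm

σ_allow = 200/3.3 = 60.61 MPa.
For a rectangular section σ = 6M/(bh²), so h² = 6M/(b σ_allow) = 6×1100000/(22.7×60.61) = 4797 mm².
h = 69.26 mm.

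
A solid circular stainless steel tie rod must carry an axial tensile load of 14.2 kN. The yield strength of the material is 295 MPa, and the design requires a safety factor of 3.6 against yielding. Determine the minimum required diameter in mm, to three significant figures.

Allowable stress σ_allow = 295/3.6 = 81.94 MPa.
Required area A = F/σ_allow = 14200/81.94 = 173.3 mm².
A = πd²/4 → d = √(4A/π) = 14.85 mm.

d = 14.9 mm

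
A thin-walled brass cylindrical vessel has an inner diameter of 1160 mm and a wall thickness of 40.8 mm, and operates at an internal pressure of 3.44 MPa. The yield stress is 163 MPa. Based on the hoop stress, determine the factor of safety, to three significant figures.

n = 3.33

σ_h = pD/(2t) = 3.44×1160/(2×40.8) = 48.90 MPa.
n = 163/48.90 = 3.333.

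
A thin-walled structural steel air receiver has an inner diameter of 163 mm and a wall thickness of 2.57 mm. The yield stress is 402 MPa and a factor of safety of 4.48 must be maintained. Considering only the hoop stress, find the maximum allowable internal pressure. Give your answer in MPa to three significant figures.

p_allow = 2.83 MPa

σ_allow = 402/4.48 = 89.73 MPa.
σ_h = pD/(2t) → p_allow = 2σ_allow t/D = 2×89.73×2.57/163 = 2.830 MPa.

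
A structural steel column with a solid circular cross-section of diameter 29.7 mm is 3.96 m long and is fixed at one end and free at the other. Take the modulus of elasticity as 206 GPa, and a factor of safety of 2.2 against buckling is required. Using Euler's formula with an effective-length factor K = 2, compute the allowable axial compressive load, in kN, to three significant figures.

P_allow = 0.563 kN

I = πd⁴/64 = π×29.7⁴/64 = 38190 mm⁴.
Effective length L_e = KL = 2×3.96 m = 7920 mm.
Euler critical load P_cr = π²EI/L_e² = π²×206000×38190/7920² = 1238 N.
P_allow = P_cr/n = 1238/2.2 = 562.7 N.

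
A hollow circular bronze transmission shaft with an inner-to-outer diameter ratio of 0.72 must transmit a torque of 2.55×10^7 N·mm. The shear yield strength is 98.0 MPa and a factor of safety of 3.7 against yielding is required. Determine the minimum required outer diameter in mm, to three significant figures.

τ_allow = 98.0/3.7 = 26.49 MPa.
For a hollow shaft τ = 16T/[πd_o³(1−k⁴)] with k = 0.72, so 1−k⁴ = 0.7313.
d_o³ = 16T/[π τ_allow (1−k⁴)] = 16×2.5500×10^7/(π×26.49×0.7313) = 6.705×10^6 mm³.
d_o = 188.6 mm.

d_o = 189 mm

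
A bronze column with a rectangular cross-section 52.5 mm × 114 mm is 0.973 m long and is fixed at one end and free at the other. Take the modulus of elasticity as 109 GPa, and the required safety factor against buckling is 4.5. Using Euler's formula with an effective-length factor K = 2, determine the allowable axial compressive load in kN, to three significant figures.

P_allow = 86.8 kN

Buckling occurs about the weak axis: I_min = h·b³/12 = 114×52.5³/12 = 1.375×10^6 mm⁴ (b = 52.5 mm is the smaller dimension).
Effective length L_e = KL = 2×0.973 m = 1946 mm.
Euler critical load P_cr = π²EI/L_e² = π²×109000×1.375×10^6/1946² = 390500 N.
P_allow = P_cr/n = 390500/4.5 = 86780 N.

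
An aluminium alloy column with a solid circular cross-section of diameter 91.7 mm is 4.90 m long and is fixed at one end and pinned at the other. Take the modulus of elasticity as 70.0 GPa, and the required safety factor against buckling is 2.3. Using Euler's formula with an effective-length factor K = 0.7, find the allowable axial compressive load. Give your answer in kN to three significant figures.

P_allow = 88.6 kN

I = πd⁴/64 = π×91.7⁴/64 = 3.471×10^6 mm⁴.
Effective length L_e = KL = 0.7×4.90 m = 3430 mm.
Euler critical load P_cr = π²EI/L_e² = π²×70000×3.471×10^6/3430² = 203800 N.
P_allow = P_cr/n = 203800/2.3 = 88620 N.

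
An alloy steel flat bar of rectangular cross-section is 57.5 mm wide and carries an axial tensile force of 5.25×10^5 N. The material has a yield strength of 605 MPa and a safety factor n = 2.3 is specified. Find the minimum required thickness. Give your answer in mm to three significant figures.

σ_allow = 605/2.3 = 263.0 MPa.
Required area A = F/σ_allow = 525000/263.0 = 1996 mm².
t = A/w = 1996/57.5 = 34.71 mm.

t = 34.7 mm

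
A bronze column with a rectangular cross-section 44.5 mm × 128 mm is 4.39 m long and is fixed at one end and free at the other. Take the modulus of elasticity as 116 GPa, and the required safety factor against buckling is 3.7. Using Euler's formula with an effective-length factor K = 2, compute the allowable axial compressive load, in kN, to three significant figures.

Buckling occurs about the weak axis: I_min = h·b³/12 = 128×44.5³/12 = 940000 mm⁴ (b = 44.5 mm is the smaller dimension).
Effective length L_e = KL = 2×4.39 m = 8780 mm.
Euler critical load P_cr = π²EI/L_e² = π²×116000×940000/8780² = 13960 N.
P_allow = P_cr/n = 13960/3.7 = 3773 N.

P_allow = 3.77 kN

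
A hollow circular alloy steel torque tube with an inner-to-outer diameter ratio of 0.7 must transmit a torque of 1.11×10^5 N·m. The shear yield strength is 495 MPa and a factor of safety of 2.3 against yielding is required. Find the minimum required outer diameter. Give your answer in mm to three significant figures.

τ_allow = 495/2.3 = 215.2 MPa.
For a hollow shaft τ = 16T/[πd_o³(1−k⁴)] with k = 0.7, so 1−k⁴ = 0.7599.
d_o³ = 16T/[π τ_allow (1−k⁴)] = 16×1.1100×10^8/(π×215.2×0.7599) = 3.457×10^6 mm³.
d_o = 151.2 mm.

d_o = 151 mm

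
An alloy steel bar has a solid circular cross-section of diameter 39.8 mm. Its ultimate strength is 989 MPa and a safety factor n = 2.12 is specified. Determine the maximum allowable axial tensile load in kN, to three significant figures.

σ_allow = 989/2.12 = 466.5 MPa.
A = πd²/4 = π×39.8²/4 = 1244 mm².
F_allow = σ_allow × A = 466.5×1244 = 580400 N.

F_allow = 580 kN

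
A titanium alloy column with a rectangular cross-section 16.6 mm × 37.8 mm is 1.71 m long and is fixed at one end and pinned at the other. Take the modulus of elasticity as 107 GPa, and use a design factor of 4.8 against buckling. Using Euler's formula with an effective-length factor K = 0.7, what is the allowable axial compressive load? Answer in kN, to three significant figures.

Buckling occurs about the weak axis: I_min = h·b³/12 = 37.8×16.6³/12 = 14410 mm⁴ (b = 16.6 mm is the smaller dimension).
Effective length L_e = KL = 0.7×1.71 m = 1197 mm.
Euler critical load P_cr = π²EI/L_e² = π²×107000×14410/1197² = 10620 N.
P_allow = P_cr/n = 10620/4.8 = 2213 N.

P_allow = 2.21 kN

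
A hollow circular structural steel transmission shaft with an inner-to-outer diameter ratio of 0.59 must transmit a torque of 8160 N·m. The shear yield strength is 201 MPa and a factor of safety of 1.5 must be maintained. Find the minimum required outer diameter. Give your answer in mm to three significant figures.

d_o = 70.7 mm

τ_allow = 201/1.5 = 134.0 MPa.
For a hollow shaft τ = 16T/[πd_o³(1−k⁴)] with k = 0.59, so 1−k⁴ = 0.8788.
d_o³ = 16T/[π τ_allow (1−k⁴)] = 16×8160000/(π×134.0×0.8788) = 352900 mm³.
d_o = 70.67 mm.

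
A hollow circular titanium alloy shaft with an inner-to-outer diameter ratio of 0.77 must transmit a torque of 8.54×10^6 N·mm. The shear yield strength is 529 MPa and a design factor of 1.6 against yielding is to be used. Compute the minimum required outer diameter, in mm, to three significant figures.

τ_allow = 529/1.6 = 330.6 MPa.
For a hollow shaft τ = 16T/[πd_o³(1−k⁴)] with k = 0.77, so 1−k⁴ = 0.6485.
d_o³ = 16T/[π τ_allow (1−k⁴)] = 16×8540000/(π×330.6×0.6485) = 202900 mm³.
d_o = 58.76 mm.

d_o = 58.8 mm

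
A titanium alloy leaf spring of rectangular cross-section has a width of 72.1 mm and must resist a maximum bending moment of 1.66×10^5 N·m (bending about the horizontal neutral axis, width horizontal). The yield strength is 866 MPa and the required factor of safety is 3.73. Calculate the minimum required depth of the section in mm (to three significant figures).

h = 244 mm

σ_allow = 866/3.73 = 232.2 MPa.
For a rectangular section σ = 6M/(bh²), so h² = 6M/(b σ_allow) = 6×1.6600×10^8/(72.1×232.2) = 59500 mm².
h = 243.9 mm.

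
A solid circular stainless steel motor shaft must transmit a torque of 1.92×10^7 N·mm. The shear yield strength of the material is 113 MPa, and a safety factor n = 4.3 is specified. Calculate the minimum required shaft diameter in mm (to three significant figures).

Allowable shear stress τ_allow = 113/4.3 = 26.28 MPa.
For a solid shaft τ = 16T/(πd³), so d³ = 16T/(π τ_allow) = 16×1.9200×10^7/(π×26.28) = 3.721×10^6 mm³.
d = (3.721×10^6)^(1/3) = 155.0 mm.

d = 155 mm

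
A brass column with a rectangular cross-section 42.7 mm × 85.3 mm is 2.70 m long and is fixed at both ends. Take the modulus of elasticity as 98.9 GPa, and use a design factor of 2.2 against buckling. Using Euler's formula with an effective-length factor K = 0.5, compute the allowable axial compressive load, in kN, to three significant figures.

Buckling occurs about the weak axis: I_min = h·b³/12 = 85.3×42.7³/12 = 553400 mm⁴ (b = 42.7 mm is the smaller dimension).
Effective length L_e = KL = 0.5×2.70 m = 1350 mm.
Euler critical load P_cr = π²EI/L_e² = π²×98900×553400/1350² = 296400 N.
P_allow = P_cr/n = 296400/2.2 = 134700 N.

P_allow = 135 kN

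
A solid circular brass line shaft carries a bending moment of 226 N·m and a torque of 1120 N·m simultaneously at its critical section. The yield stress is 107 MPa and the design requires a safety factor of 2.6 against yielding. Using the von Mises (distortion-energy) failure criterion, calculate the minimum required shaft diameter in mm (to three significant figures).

d = 62.7 mm

σ_allow = σ_y/n = 107/2.6 = 41.15 MPa.
For a solid shaft σ_b = 32M/(πd³) and τ = 16T/(πd³), so the von Mises stress is σ' = (16/πd³)·√(4M²+3T²).
√(4M²+3T²) = √(4×(226000)² + 3×(1.120×10^6)²) = 1.992×10^6 N·mm.
d³ = 16×1.992×10^6/(π×41.15) = 246500 mm³.
d = 62.70 mm.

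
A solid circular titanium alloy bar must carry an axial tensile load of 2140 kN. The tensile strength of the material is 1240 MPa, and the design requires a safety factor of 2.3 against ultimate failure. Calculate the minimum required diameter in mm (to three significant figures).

d = 71.1 mm

Allowable stress σ_allow = 1240/2.3 = 539.1 MPa.
Required area A = F/σ_allow = 2140000/539.1 = 3969 mm².
A = πd²/4 → d = √(4A/π) = 71.09 mm.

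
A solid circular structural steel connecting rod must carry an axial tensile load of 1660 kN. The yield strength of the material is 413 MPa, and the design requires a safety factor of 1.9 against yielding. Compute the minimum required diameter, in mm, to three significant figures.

d = 98.6 mm

Allowable stress σ_allow = 413/1.9 = 217.4 MPa.
Required area A = F/σ_allow = 1660000/217.4 = 7637 mm².
A = πd²/4 → d = √(4A/π) = 98.61 mm.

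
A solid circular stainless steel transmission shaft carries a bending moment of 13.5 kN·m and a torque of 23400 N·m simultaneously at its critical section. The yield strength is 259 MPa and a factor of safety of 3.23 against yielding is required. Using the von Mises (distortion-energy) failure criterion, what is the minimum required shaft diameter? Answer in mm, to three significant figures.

σ_allow = σ_y/n = 259/3.23 = 80.19 MPa.
For a solid shaft σ_b = 32M/(πd³) and τ = 16T/(πd³), so the von Mises stress is σ' = (16/πd³)·√(4M²+3T²).
√(4M²+3T²) = √(4×(1.350×10^7)² + 3×(2.340×10^7)²) = 4.870×10^7 N·mm.
d³ = 16×4.870×10^7/(π×80.19) = 3.093×10^6 mm³.
d = 145.7 mm.

d = 146 mm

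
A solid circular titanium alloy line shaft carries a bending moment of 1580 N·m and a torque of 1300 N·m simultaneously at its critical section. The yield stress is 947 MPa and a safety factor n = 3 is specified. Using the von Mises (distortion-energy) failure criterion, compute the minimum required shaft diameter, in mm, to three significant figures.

d = 39.7 mm

σ_allow = σ_y/n = 947/3 = 315.7 MPa.
For a solid shaft σ_b = 32M/(πd³) and τ = 16T/(πd³), so the von Mises stress is σ' = (16/πd³)·√(4M²+3T²).
√(4M²+3T²) = √(4×(1.580×10^6)² + 3×(1.300×10^6)²) = 3.880×10^6 N·mm.
d³ = 16×3.880×10^6/(π×315.7) = 62600 mm³.
d = 39.71 mm.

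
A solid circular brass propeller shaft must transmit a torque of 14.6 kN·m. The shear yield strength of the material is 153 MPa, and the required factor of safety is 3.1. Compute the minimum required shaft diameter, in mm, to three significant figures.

d = 115 mm

Allowable shear stress τ_allow = 153/3.1 = 49.35 MPa.
For a solid shaft τ = 16T/(πd³), so d³ = 16T/(π τ_allow) = 16×1.4600×10^7/(π×49.35) = 1.507×10^6 mm³.
d = (1.507×10^6)^(1/3) = 114.6 mm.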